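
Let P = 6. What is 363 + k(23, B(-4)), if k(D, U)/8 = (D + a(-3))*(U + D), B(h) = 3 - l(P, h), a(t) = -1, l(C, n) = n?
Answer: 5643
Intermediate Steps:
B(h) = 3 - h
k(D, U) = 8*(-1 + D)*(D + U) (k(D, U) = 8*((D - 1)*(U + D)) = 8*((-1 + D)*(D + U)) = 8*(-1 + D)*(D + U))
363 + k(23, B(-4)) = 363 + (-8*23 - 8*(3 - 1*(-4)) + 8*23² + 8*23*(3 - 1*(-4))) = 363 + (-184 - 8*(3 + 4) + 8*529 + 8*23*(3 + 4)) = 363 + (-184 - 8*7 + 4232 + 8*23*7) = 363 + (-184 - 56 + 4232 + 1288) = 363 + 5280 = 5643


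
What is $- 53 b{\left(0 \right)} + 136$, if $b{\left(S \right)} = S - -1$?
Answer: $83$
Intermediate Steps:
$b{\left(S \right)} = 1 + S$ ($b{\left(S \right)} = S + 1 = 1 + S$)
$- 53 b{\left(0 \right)} + 136 = - 53 \left(1 + 0\right) + 136 = \left(-53\right) 1 + 136 = -53 + 136 = 83$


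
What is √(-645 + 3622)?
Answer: √2977 ≈ 54.562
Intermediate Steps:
√(-645 + 3622) = √2977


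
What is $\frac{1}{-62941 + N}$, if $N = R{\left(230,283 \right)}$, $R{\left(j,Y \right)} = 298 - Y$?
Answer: $- \frac{1}{62926} \approx -1.5892 \cdot 10^{-5}$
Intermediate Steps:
$N = 15$ ($N = 298 - 283 = 15$)
$\frac{1}{-62941 + N} = \frac{1}{-62941 + 15} = \frac{1}{-62926} = - \frac{1}{62926}$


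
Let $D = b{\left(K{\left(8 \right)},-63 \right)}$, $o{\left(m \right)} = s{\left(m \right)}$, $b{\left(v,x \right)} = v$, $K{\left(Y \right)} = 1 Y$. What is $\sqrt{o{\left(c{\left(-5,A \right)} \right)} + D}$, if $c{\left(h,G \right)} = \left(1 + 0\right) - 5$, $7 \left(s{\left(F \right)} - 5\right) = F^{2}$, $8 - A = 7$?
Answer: $\frac{\sqrt{749}}{7} \approx 3.9097$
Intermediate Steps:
$A = 1$ ($A = 8 - 7 = 1$)
$s{\left(F \right)} = 5 + \frac{F^{2}}{7}$
$K{\left(Y \right)} = Y$
$c{\left(h,G \right)} = -4$ ($c{\left(h,G \right)} = 1 - 5 = -4$)
$o{\left(m \right)} = 5 + \frac{m^{2}}{7}$
$D = 8$
$\sqrt{o{\left(c{\left(-5,A \right)} \right)} + D} = \sqrt{\left(5 + \frac{\left(-4\right)^{2}}{7}\right) + 8} = \sqrt{\left(5 + \frac{1}{7} \cdot 16\right) + 8} = \sqrt{\left(5 + \frac{16}{7}\right) + 8} = \sqrt{\frac{51}{7} + 8} = \sqrt{\frac{107}{7}} = \frac{\sqrt{749}}{7}$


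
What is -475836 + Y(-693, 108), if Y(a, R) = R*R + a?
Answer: -464865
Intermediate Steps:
Y(a, R) = a + R**2 (Y(a, R) = R**2 + a = a + R**2)
-475836 + Y(-693, 108) = -475836 + (-693 + 108**2) = -475836 + (-693 + 11664) = -475836 + 10971 = -464865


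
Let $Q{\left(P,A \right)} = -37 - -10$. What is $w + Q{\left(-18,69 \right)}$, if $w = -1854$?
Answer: $-1881$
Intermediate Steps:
$Q{\left(P,A \right)} = -27$ ($Q{\left(P,A \right)} = -37 + 10 = -27$)
$w + Q{\left(-18,69 \right)} = -1854 - 27 = -1881$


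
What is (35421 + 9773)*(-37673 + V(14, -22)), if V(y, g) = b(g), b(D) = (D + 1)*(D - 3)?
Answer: -1678866712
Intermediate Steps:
b(D) = (1 + D)*(-3 + D)
V(y, g) = -3 + g**2 - 2*g
(35421 + 9773)*(-37673 + V(14, -22)) = (35421 + 9773)*(-37673 + (-3 + (-22)**2 - 2*(-22))) = 45194*(-37673 + (-3 + 484 + 44)) = 45194*(-37673 + 525) = 45194*(-37148) = -1678866712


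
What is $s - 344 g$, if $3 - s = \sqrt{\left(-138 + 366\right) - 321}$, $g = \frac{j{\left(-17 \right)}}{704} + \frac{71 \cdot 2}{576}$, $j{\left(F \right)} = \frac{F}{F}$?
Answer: $- \frac{65177}{792} - i \sqrt{93} \approx -82.294 - 9.6436 i$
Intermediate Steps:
$j{\left(F \right)} = 1$
$g = \frac{1571}{6336}$ ($g = 1 \cdot \frac{1}{704} + \frac{71 \cdot 2}{576} = 1 \cdot \frac{1}{704} + 142 \cdot \frac{1}{576} = \frac{1}{704} + \frac{71}{288} = \frac{1571}{6336} \approx 0.24795$)
$s = 3 - i \sqrt{93}$ ($s = 3 - \sqrt{\left(-138 + 366\right) - 321} = 3 - \sqrt{228 - 321} = 3 - \sqrt{-93} = 3 - i \sqrt{93} \approx 3.0 - 9.6436 i$)
$s - 344 g = \left(3 - i \sqrt{93}\right) - \frac{67553}{792} = - \frac{65177}{792} - i \sqrt{93}$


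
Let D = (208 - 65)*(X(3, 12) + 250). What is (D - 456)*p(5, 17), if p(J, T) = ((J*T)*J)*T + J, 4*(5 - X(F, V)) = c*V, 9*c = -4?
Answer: 261723590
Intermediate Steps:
c = -4/9 (c = (⅑)*(-4) = -4/9 ≈ -0.44444)
X(F, V) = 5 + V/9 (X(F, V) = 5 - (-1)*V/9 = 5 + V/9)
p(J, T) = J + J²*T² (p(J, T) = (T*J²)*T + J = J²*T² + J = J + J²*T²)
D = 109967/3 (D = (208 - 65)*((5 + (⅑)*12) + 250) = 143*((5 + 4/3) + 250) = 143*(19/3 + 250) = 143*(769/3) = 109967/3 ≈ 36656.)
(D - 456)*p(5, 17) = (109967/3 - 456)*(5*(1 + 5*17²)) = 108599*(5*(1 + 5*289))/3 = 108599*(5*(1 + 1445))/3 = 108599*(5*1446)/3 = (108599/3)*7230 = 261723590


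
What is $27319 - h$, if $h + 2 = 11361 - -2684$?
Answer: $13276$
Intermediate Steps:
$h = 14043$ ($h = -2 + \left(11361 - -2684\right) = -2 + \left(11361 + 2684\right) = -2 + 14045 = 14043$)
$27319 - h = 27319 - 14043 = 13276$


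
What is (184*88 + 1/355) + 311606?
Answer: 116368291/355 ≈ 3.2780e+5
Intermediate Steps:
(184*88 + 1/355) + 311606 = (16192 + 1/355) + 311606 = 5748161/355 + 311606 = 116368291/355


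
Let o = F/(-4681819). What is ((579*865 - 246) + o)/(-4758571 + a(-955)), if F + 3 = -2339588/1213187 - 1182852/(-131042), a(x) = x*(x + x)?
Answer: -186296281753094859485924/1092094215069307559444473 ≈ -0.17059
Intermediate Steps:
a(x) = 2*x**2 (a(x) = x*(2*x) = 2*x**2)
F = 325750513033/79489225427 (F = -3 + (-2339588/1213187 - 1182852/(-131042)) = -3 + (-2339588*1/1213187 - 1182852*(-1/131042)) = -3 + (-2339588/1213187 + 591426/65521) = -3 + 564218189314/79489225427 = 325750513033/79489225427 ≈ 4.0980)
o = -325750513033/372154165899411713 (o = (325750513033/79489225427)/(-4681819) = (325750513033/79489225427)*(-1/4681819) = -325750513033/372154165899411713 ≈ -8.7531e-7)
((579*865 - 246) + o)/(-4758571 + a(-955)) = ((579*865 - 246) - 325750513033/372154165899411713)/(-4758571 + 2*(-955)**2) = ((500835 - 246) - 325750513033/372154165899411713)/(-4758571 + 2*912025) = (500589 - 325750513033/372154165899411713)/(-4758571 + 1824050) = (186296281753094859485924/372154165899411713)/(-2934521) = (186296281753094859485924/372154165899411713)*(-1/2934521) = -186296281753094859485924/1092094215069307559444473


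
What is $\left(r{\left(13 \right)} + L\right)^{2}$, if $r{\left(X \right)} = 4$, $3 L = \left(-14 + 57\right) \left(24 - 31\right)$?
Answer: $\frac{83521}{9} \approx 9280.1$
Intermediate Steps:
$L = - \frac{301}{3}$ ($L = \frac{\left(-14 + 57\right) \left(24 - 31\right)}{3} = \frac{43 \left(-7\right)}{3} = \frac{1}{3} \left(-301\right) = - \frac{301}{3} \approx -100.33$)
$\left(r{\left(13 \right)} + L\right)^{2} = \left(4 - \frac{301}{3}\right)^{2} = \left(- \frac{289}{3}\right)^{2} = \frac{83521}{9}$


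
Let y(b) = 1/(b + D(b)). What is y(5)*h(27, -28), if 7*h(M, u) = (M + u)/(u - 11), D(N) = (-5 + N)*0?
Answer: 1/1365 ≈ 0.00073260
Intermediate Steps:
D(N) = 0
h(M, u) = (M + u)/(7*(-11 + u)) (h(M, u) = ((M + u)/(u - 11))/7 = ((M + u)/(-11 + u))/7 = (M + u)/(7*(-11 + u)))
y(b) = 1/b (y(b) = 1/(b + 0) = 1/b)
y(5)*h(27, -28) = ((27 - 28)/(7*(-11 - 28)))/5 = ((1/7)*(-1)/(-39))/5 = ((1/7)*(-1/39)*(-1))/5 = (1/5)*(1/273) = 1/1365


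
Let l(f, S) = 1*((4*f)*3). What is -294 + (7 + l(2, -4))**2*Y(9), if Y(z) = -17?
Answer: -16631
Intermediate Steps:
l(f, S) = 12*f (l(f, S) = 1*(12*f) = 12*f)
-294 + (7 + l(2, -4))**2*Y(9) = -294 + (7 + 12*2)**2*(-17) = -294 + (7 + 24)**2*(-17) = -294 + 31**2*(-17) = -294 + 961*(-17) = -294 - 16337 = -16631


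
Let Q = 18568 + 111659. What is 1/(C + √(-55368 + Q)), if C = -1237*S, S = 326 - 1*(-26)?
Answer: -435424/189593984917 - √74859/189593984917 ≈ -2.2981e-6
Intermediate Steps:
S = 352 (S = 326 + 26 = 352)
C = -435424 (C = -1237*352 = -435424)
Q = 130227
1/(C + √(-55368 + Q)) = 1/(-435424 + √(-55368 + 130227)) = 1/(-435424 + √74859)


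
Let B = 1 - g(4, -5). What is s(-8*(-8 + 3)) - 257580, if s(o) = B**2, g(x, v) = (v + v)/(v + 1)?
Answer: -1030311/4 ≈ -2.5758e+5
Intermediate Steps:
g(x, v) = 2*v/(1 + v) (g(x, v) = (2*v)/(1 + v) = 2*v/(1 + v))
B = -3/2 (B = 1 - 2*(-5)/(1 - 5) = 1 - 2*(-5)/(-4) = 1 - 2*(-5)*(-1)/4 = 1 - 1*5/2 = 1 - 5/2 = -3/2 ≈ -1.5000)
s(o) = 9/4 (s(o) = (-3/2)**2 = 9/4)
s(-8*(-8 + 3)) - 257580 = 9/4 - 257580 = -1030311/4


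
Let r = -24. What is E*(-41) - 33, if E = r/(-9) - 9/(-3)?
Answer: -796/3 ≈ -265.33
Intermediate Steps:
E = 17/3 (E = -24/(-9) - 9/(-3) = -24*(-1/9) - 9*(-1/3) = 8/3 + 3 = 17/3 ≈ 5.6667)
E*(-41) - 33 = (17/3)*(-41) - 33 = -697/3 - 33 = -796/3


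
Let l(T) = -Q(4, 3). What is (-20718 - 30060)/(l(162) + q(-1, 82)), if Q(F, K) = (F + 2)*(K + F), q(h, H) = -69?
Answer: 16926/37 ≈ 457.46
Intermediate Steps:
Q(F, K) = (2 + F)*(F + K)
l(T) = -42 (l(T) = -(4² + 2*4 + 2*3 + 4*3) = -(16 + 8 + 6 + 12) = -1*42 = -42)
(-20718 - 30060)/(l(162) + q(-1, 82)) = (-20718 - 30060)/(-42 - 69) = -50778/(-111) = -50778*(-1/111) = 16926/37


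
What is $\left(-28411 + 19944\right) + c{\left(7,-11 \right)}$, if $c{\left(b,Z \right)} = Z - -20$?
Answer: $-8458$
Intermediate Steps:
$c{\left(b,Z \right)} = 20 + Z$ ($c{\left(b,Z \right)} = Z + 20 = 20 + Z$)
$\left(-28411 + 19944\right) + c{\left(7,-11 \right)} = \left(-28411 + 19944\right) + \left(20 - 11\right) = -8467 + 9 = -8458$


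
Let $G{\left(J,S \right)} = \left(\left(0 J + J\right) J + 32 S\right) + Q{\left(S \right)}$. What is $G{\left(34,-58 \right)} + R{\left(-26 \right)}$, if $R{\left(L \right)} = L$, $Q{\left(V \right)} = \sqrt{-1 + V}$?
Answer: $-726 + i \sqrt{59} \approx -726.0 + 7.6811 i$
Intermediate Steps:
$G{\left(J,S \right)} = J^{2} + \sqrt{-1 + S} + 32 S$ ($G{\left(J,S \right)} = \left(\left(0 J + J\right) J + 32 S\right) + \sqrt{-1 + S} = \left(\left(0 + J\right) J + 32 S\right) + \sqrt{-1 + S} = \left(J J + 32 S\right) + \sqrt{-1 + S} = \left(J^{2} + 32 S\right) + \sqrt{-1 + S} = J^{2} + \sqrt{-1 + S} + 32 S$)
$G{\left(34,-58 \right)} + R{\left(-26 \right)} = \left(34^{2} + \sqrt{-1 - 58} + 32 \left(-58\right)\right) - 26 = \left(1156 + \sqrt{-59} - 1856\right) - 26 = \left(1156 + i \sqrt{59} - 1856\right) - 26 = \left(-700 + i \sqrt{59}\right) - 26 = -726 + i \sqrt{59}$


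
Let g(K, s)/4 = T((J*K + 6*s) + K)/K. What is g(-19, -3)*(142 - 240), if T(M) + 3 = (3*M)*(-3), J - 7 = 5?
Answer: 933744/19 ≈ 49144.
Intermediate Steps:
J = 12 (J = 7 + 5 = 12)
T(M) = -3 - 9*M (T(M) = -3 + (3*M)*(-3) = -3 - 9*M)
g(K, s) = 4*(-3 - 117*K - 54*s)/K (g(K, s) = 4*((-3 - 9*((12*K + 6*s) + K))/K) = 4*((-3 - 9*((6*s + 12*K) + K))/K) = 4*((-3 - 9*(6*s + 13*K))/K) = 4*((-3 + (-117*K - 54*s))/K) = 4*((-3 - 117*K - 54*s)/K) = 4*(-3 - 117*K - 54*s)/K)
g(-19, -3)*(142 - 240) = (12*(-1 - 39*(-19) - 18*(-3))/(-19))*(142 - 240) = (12*(-1/19)*(-1 + 741 + 54))*(-98) = (12*(-1/19)*794)*(-98) = -9528/19*(-98) = 933744/19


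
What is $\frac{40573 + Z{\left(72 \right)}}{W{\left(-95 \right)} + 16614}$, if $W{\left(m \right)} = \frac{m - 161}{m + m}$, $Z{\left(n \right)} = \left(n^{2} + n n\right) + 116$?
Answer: $\frac{156465}{50918} \approx 3.0729$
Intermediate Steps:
$Z{\left(n \right)} = 116 + 2 n^{2}$ ($Z{\left(n \right)} = \left(n^{2} + n^{2}\right) + 116 = 2 n^{2} + 116 = 116 + 2 n^{2}$)
$W{\left(m \right)} = \frac{-161 + m}{2 m}$
$\frac{40573 + Z{\left(72 \right)}}{W{\left(-95 \right)} + 16614} = \frac{40573 + \left(116 + 2 \cdot 72^{2}\right)}{\frac{-161 - 95}{2 \left(-95\right)} + 16614} = \frac{40573 + \left(116 + 2 \cdot 5184\right)}{\frac{1}{2} \left(- \frac{1}{95}\right) \left(-256\right) + 16614} = \frac{40573 + \left(116 + 10368\right)}{\frac{128}{95} + 16614} = \frac{40573 + 10484}{\frac{1578458}{95}} = 51057 \cdot \frac{95}{1578458} = \frac{156465}{50918}$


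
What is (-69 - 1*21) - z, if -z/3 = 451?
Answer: 1263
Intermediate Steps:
z = -1353 (z = -3*451 = -1353)
(-69 - 1*21) - z = (-69 - 1*21) - 1*(-1353) = (-69 - 21) + 1353 = -90 + 1353 = 1263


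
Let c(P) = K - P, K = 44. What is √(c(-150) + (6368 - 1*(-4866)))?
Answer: 2*√2857 ≈ 106.90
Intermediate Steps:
c(P) = 44 - P
√(c(-150) + (6368 - 1*(-4866))) = √((44 - 1*(-150)) + (6368 - 1*(-4866))) = √((44 + 150) + (6368 + 4866)) = √(194 + 11234) = √11428 = 2*√2857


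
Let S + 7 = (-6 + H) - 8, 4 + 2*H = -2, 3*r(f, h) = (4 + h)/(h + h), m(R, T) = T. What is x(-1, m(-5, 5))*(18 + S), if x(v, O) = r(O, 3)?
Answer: -7/3 ≈ -2.3333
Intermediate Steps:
r(f, h) = (4 + h)/(6*h) (r(f, h) = ((4 + h)/(h + h))/3 = ((4 + h)/((2*h)))/3 = ((4 + h)*(1/(2*h)))/3 = ((4 + h)/(2*h))/3 = (4 + h)/(6*h))
x(v, O) = 7/18 (x(v, O) = (1/6)*(4 + 3)/3 = (1/6)*(1/3)*7 = 7/18)
H = -3 (H = -2 + (1/2)*(-2) = -2 - 1 = -3)
S = -24 (S = -7 + ((-6 - 3) - 8) = -7 + (-9 - 8) = -7 - 17 = -24)
x(-1, m(-5, 5))*(18 + S) = 7*(18 - 24)/18 = (7/18)*(-6) = -7/3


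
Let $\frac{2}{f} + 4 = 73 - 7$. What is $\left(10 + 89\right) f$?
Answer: $\frac{99}{31} \approx 3.1936$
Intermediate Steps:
$f = \frac{1}{31}$ ($f = \frac{2}{-4 + \left(73 - 7\right)} = \frac{2}{-4 + 66} = \frac{2}{62} = 2 \cdot \frac{1}{62} = \frac{1}{31} \approx 0.032258$)
$\left(10 + 89\right) f = \left(10 + 89\right) \frac{1}{31} = 99 \cdot \frac{1}{31} = \frac{99}{31}$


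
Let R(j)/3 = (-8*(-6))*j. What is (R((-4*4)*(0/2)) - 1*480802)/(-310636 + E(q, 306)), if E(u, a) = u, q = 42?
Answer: 240401/155297 ≈ 1.5480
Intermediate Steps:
R(j) = 144*j (R(j) = 3*((-8*(-6))*j) = 3*(48*j) = 144*j)
(R((-4*4)*(0/2)) - 1*480802)/(-310636 + E(q, 306)) = (144*((-4*4)*(0/2)) - 1*480802)/(-310636 + 42) = (144*(-0/2) - 480802)/(-310594) = (144*(-16*0) - 480802)*(-1/310594) = (144*0 - 480802)*(-1/310594) = (0 - 480802)*(-1/310594) = -480802*(-1/310594) = 240401/155297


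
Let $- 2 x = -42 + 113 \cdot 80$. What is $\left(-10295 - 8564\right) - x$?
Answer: $-14360$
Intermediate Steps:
$x = -4499$ ($x = - \frac{-42 + 113 \cdot 80}{2} = - \frac{-42 + 9040}{2} = \left(- \frac{1}{2}\right) 8998 = -4499$)
$\left(-10295 - 8564\right) - x = \left(-10295 - 8564\right) - -4499 = -18859 + 4499 = -14360$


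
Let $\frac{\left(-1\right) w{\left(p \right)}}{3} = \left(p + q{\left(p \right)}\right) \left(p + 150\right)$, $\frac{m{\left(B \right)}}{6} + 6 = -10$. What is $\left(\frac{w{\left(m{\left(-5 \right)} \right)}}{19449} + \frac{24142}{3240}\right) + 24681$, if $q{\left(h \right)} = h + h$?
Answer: $\frac{86438221931}{3500820} \approx 24691.0$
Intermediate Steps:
$q{\left(h \right)} = 2 h$
$m{\left(B \right)} = -96$ ($m{\left(B \right)} = -36 + 6 \left(-10\right) = -36 - 60 = -96$)
$w{\left(p \right)} = - 9 p \left(150 + p\right)$ ($w{\left(p \right)} = - 3 \left(p + 2 p\right) \left(p + 150\right) = - 3 \cdot 3 p \left(150 + p\right) = - 9 p \left(150 + p\right)$)
$\left(\frac{w{\left(m{\left(-5 \right)} \right)}}{19449} + \frac{24142}{3240}\right) + 24681 = \left(\frac{9 \left(-96\right) \left(-150 - -96\right)}{19449} + \frac{24142}{3240}\right) + 24681 = \left(9 \left(-96\right) \left(-150 + 96\right) \frac{1}{19449} + 24142 \cdot \frac{1}{3240}\right) + 24681 = \left(9 \left(-96\right) \left(-54\right) \frac{1}{19449} + \frac{12071}{1620}\right) + 24681 = \left(46656 \cdot \frac{1}{19449} + \frac{12071}{1620}\right) + 24681 = \left(\frac{5184}{2161} + \frac{12071}{1620}\right) + 24681 = \frac{34483511}{3500820} + 24681 = \frac{86438221931}{3500820}$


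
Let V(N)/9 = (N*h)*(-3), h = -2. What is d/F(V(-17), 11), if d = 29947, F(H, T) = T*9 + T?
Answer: 29947/110 ≈ 272.25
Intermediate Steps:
V(N) = 54*N (V(N) = 9*((N*(-2))*(-3)) = 9*(-2*N*(-3)) = 9*(6*N) = 54*N)
F(H, T) = 10*T (F(H, T) = 9*T + T = 10*T)
d/F(V(-17), 11) = 29947/((10*11)) = 29947/110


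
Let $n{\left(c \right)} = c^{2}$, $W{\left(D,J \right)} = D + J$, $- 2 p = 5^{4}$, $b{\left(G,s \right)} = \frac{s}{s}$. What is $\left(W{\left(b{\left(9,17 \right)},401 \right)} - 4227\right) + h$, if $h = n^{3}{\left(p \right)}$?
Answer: $\frac{59604644775145825}{64} \approx 9.3132 \cdot 10^{14}$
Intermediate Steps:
$b{\left(G,s \right)} = 1$
$p = - \frac{625}{2}$ ($p = - \frac{5^{4}}{2} = \left(- \frac{1}{2}\right) 625 = - \frac{625}{2} \approx -312.5$)
$h = \frac{59604644775390625}{64}$ ($h = \left(\left(- \frac{625}{2}\right)^{2}\right)^{3} = \left(\frac{390625}{4}\right)^{3} = \frac{59604644775390625}{64} \approx 9.3132 \cdot 10^{14}$)
$\left(W{\left(b{\left(9,17 \right)},401 \right)} - 4227\right) + h = \left(\left(1 + 401\right) - 4227\right) + \frac{59604644775390625}{64} = \left(402 - 4227\right) + \frac{59604644775390625}{64} = -3825 + \frac{59604644775390625}{64} = \frac{59604644775145825}{64}$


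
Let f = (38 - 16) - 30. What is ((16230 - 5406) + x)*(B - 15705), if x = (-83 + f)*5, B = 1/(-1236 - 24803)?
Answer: -4240324741024/26039 ≈ -1.6285e+8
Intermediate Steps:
B = -1/26039 (B = 1/(-26039) = -1/26039 ≈ -3.8404e-5)
f = -8 (f = 22 - 30 = -8)
x = -455 (x = (-83 - 8)*5 = -91*5 = -455)
((16230 - 5406) + x)*(B - 15705) = ((16230 - 5406) - 455)*(-1/26039 - 15705) = (10824 - 455)*(-408942496/26039) = 10369*(-408942496/26039) = -4240324741024/26039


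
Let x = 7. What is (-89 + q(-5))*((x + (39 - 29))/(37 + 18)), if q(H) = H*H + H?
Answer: -1173/55 ≈ -21.327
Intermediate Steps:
q(H) = H + H² (q(H) = H² + H = H + H²)
(-89 + q(-5))*((x + (39 - 29))/(37 + 18)) = (-89 - 5*(1 - 5))*((7 + (39 - 29))/(37 + 18)) = (-89 - 5*(-4))*((7 + 10)/55) = (-89 + 20)*(17*(1/55)) = -69*17/55 = -1173/55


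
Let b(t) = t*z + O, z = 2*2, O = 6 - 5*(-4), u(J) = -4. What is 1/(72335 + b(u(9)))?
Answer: 1/72345 ≈ 1.3823e-5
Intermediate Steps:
O = 26 (O = 6 + 20 = 26)
z = 4
b(t) = 26 + 4*t (b(t) = t*4 + 26 = 4*t + 26 = 26 + 4*t)
1/(72335 + b(u(9))) = 1/(72335 + (26 + 4*(-4))) = 1/(72335 + (26 - 16)) = 1/(72335 + 10) = 1/72345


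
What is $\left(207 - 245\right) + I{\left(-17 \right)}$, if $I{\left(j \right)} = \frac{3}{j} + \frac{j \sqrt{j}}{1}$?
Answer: $- \frac{649}{17} - 17 i \sqrt{17} \approx -38.176 - 70.093 i$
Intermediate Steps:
$I{\left(j \right)} = j^{\frac{3}{2}} + \frac{3}{j}$ ($I{\left(j \right)} = \frac{3}{j} + j^{\frac{3}{2}} \cdot 1 = \frac{3}{j} + j^{\frac{3}{2}} = j^{\frac{3}{2}} + \frac{3}{j}$)
$\left(207 - 245\right) + I{\left(-17 \right)} = \left(207 - 245\right) + \frac{3 + \left(-17\right)^{\frac{5}{2}}}{-17} = -38 - \frac{3 + 289 i \sqrt{17}}{17} = -38 - \left(\frac{3}{17} + 17 i \sqrt{17}\right) = - \frac{649}{17} - 17 i \sqrt{17}$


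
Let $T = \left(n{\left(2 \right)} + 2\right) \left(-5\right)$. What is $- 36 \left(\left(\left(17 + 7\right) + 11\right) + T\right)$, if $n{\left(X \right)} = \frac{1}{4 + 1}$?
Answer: $-864$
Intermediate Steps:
$n{\left(X \right)} = \frac{1}{5}$
$T = -11$ ($T = \left(\frac{1}{5} + 2\right) \left(-5\right) = \frac{11}{5} \left(-5\right) = -11$)
$- 36 \left(\left(\left(17 + 7\right) + 11\right) + T\right) = - 36 \left(\left(\left(17 + 7\right) + 11\right) - 11\right) = - 36 \left(\left(24 + 11\right) - 11\right) = - 36 \left(35 - 11\right) = \left(-36\right) 24 = -864$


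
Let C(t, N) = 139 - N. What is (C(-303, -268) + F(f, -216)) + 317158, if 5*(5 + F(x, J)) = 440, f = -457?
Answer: 317648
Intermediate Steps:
F(x, J) = 83 (F(x, J) = -5 + (1/5)*440 = -5 + 88 = 83)
(C(-303, -268) + F(f, -216)) + 317158 = ((139 - 1*(-268)) + 83) + 317158 = ((139 + 268) + 83) + 317158 = (407 + 83) + 317158 = 490 + 317158 = 317648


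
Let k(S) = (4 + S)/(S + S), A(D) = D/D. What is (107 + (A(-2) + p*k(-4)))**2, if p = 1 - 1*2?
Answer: 11664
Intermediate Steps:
A(D) = 1
k(S) = (4 + S)/(2*S) (k(S) = (4 + S)/((2*S)) = (4 + S)*(1/(2*S)) = (4 + S)/(2*S))
p = -1 (p = 1 - 2 = -1)
(107 + (A(-2) + p*k(-4)))**2 = (107 + (1 - (4 - 4)/(2*(-4))))**2 = (107 + (1 - (-1)*0/(2*4)))**2 = (107 + (1 - 1*0))**2 = (107 + (1 + 0))**2 = (107 + 1)**2 = 108**2 = 11664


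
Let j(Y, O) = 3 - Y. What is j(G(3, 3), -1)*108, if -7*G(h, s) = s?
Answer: 2592/7 ≈ 370.29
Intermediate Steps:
G(h, s) = -s/7
j(G(3, 3), -1)*108 = (3 - (-1)*3/7)*108 = (3 - 1*(-3/7))*108 = (3 + 3/7)*108 = (24/7)*108 = 2592/7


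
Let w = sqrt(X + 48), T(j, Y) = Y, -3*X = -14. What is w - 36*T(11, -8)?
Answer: 288 + sqrt(474)/3 ≈ 295.26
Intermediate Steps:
X = 14/3 (X = -1/3*(-14) = 14/3 ≈ 4.6667)
w = sqrt(474)/3 (w = sqrt(14/3 + 48) = sqrt(158/3) = sqrt(474)/3 ≈ 7.2572)
w - 36*T(11, -8) = sqrt(474)/3 - 36*(-8) = sqrt(474)/3 + 288 = 288 + sqrt(474)/3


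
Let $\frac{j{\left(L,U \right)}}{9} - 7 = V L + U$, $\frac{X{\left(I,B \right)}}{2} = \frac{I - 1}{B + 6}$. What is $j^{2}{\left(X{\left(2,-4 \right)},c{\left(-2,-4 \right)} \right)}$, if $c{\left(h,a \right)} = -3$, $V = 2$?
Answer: $2916$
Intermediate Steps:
$X{\left(I,B \right)} = \frac{2 \left(-1 + I\right)}{6 + B}$ ($X{\left(I,B \right)} = 2 \frac{I - 1}{B + 6} = 2 \frac{-1 + I}{6 + B} = \frac{2 \left(-1 + I\right)}{6 + B}$)
$j{\left(L,U \right)} = 63 + 9 U + 18 L$ ($j{\left(L,U \right)} = 63 + 9 \left(2 L + U\right) = 63 + 9 \left(U + 2 L\right) = 63 + \left(9 U + 18 L\right) = 63 + 9 U + 18 L$)
$j^{2}{\left(X{\left(2,-4 \right)},c{\left(-2,-4 \right)} \right)} = \left(63 + 9 \left(-3\right) + 18 \frac{2 \left(-1 + 2\right)}{6 - 4}\right)^{2} = \left(63 - 27 + 18 \cdot 2 \cdot \frac{1}{2} \cdot 1\right)^{2} = \left(63 - 27 + 18 \cdot 1\right)^{2} = \left(63 - 27 + 18\right)^{2} = 54^{2} = 2916$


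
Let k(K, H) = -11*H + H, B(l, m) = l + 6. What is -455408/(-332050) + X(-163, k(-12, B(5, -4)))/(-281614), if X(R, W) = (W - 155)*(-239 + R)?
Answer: 23218995503/23377482175 ≈ 0.99322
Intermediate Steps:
B(l, m) = 6 + l
k(K, H) = -10*H
X(R, W) = (-239 + R)*(-155 + W) (X(R, W) = (-155 + W)*(-239 + R) = (-239 + R)*(-155 + W))
-455408/(-332050) + X(-163, k(-12, B(5, -4)))/(-281614) = -455408/(-332050) + (37045 - (-2390)*(6 + 5) - 155*(-163) - (-1630)*(6 + 5))/(-281614) = -455408*(-1/332050) + (37045 - (-2390)*11 + 25265 - (-1630)*11)*(-1/281614) = 227704/166025 + (37045 - 239*(-110) + 25265 - 163*(-110))*(-1/281614) = 227704/166025 + (37045 + 26290 + 25265 + 17930)*(-1/281614) = 227704/166025 + 106530*(-1/281614) = 227704/166025 - 53265/140807 = 23218995503/23377482175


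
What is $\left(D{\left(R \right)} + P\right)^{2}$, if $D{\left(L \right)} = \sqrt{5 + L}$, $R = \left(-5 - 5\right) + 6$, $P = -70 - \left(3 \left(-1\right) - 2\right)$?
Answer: $4096$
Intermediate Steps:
$P = -65$ ($P = -70 - \left(-3 - 2\right) = -70 - -5 = -70 + 5 = -65$)
$R = -4$ ($R = -10 + 6 = -4$)
$\left(D{\left(R \right)} + P\right)^{2} = \left(\sqrt{5 - 4} - 65\right)^{2} = \left(\sqrt{1} - 65\right)^{2} = \left(1 - 65\right)^{2} = \left(-64\right)^{2} = 4096$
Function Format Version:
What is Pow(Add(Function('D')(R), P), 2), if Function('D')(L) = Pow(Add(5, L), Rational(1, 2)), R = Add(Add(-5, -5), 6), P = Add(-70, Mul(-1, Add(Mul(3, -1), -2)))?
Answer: 4096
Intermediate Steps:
P = -65 (P = Add(-70, Mul(-1, Add(-3, -2))) = Add(-70, Mul(-1, -5)) = Add(-70, 5) = -65)
R = -4 (R = Add(-10, 6) = -4)
Pow(Add(Function('D')(R), P), 2) = Pow(Add(Pow(Add(5, -4), Rational(1, 2)), -65), 2) = Pow(Add(Pow(1, Rational(1, 2)), -65), 2) = Pow(Add(1, -65), 2) = Pow(-64, 2) = 4096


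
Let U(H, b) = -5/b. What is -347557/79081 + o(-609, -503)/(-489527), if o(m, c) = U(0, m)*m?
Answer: -170138140134/38712284687 ≈ -4.3949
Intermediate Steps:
o(m, c) = -5 (o(m, c) = (-5/m)*m = -5)
-347557/79081 + o(-609, -503)/(-489527) = -347557/79081 - 5/(-489527) = -347557*1/79081 - 5*(-1/489527) = -347557/79081 + 5/489527 = -170138140134/38712284687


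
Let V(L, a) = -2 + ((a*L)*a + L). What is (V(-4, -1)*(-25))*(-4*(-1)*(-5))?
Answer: -5000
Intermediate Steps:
V(L, a) = -2 + L + L*a² (V(L, a) = -2 + ((L*a)*a + L) = -2 + (L*a² + L) = -2 + (L + L*a²) = -2 + L + L*a²)
(V(-4, -1)*(-25))*(-4*(-1)*(-5)) = ((-2 - 4 - 4*(-1)²)*(-25))*(-4*(-1)*(-5)) = ((-2 - 4 - 4*1)*(-25))*(4*(-5)) = ((-2 - 4 - 4)*(-25))*(-20) = -10*(-25)*(-20) = 250*(-20) = -5000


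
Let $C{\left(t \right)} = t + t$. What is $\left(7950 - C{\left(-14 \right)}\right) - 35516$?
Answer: $-27538$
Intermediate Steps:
$C{\left(t \right)} = 2 t$
$\left(7950 - C{\left(-14 \right)}\right) - 35516 = \left(7950 - 2 \left(-14\right)\right) - 35516 = \left(7950 - -28\right) - 35516 = \left(7950 + 28\right) - 35516 = 7978 - 35516 = -27538$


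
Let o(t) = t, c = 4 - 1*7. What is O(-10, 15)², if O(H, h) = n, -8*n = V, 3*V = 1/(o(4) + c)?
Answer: 1/576 ≈ 0.0017361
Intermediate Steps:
c = -3 (c = 4 - 7 = -3)
V = ⅓ (V = 1/(3*(4 - 3)) = (⅓)/1 = (⅓)*1 = ⅓ ≈ 0.33333)
n = -1/24 (n = -⅛*⅓ = -1/24 ≈ -0.041667)
O(H, h) = -1/24
O(-10, 15)² = (-1/24)² = 1/576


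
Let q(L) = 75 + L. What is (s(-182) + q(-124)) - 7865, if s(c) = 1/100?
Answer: -791399/100 ≈ -7914.0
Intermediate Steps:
s(c) = 1/100
(s(-182) + q(-124)) - 7865 = (1/100 + (75 - 124)) - 7865 = (1/100 - 49) - 7865 = -4899/100 - 7865 = -791399/100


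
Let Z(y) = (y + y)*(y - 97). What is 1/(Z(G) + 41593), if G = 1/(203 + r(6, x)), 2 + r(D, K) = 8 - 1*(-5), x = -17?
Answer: 22898/952375757 ≈ 2.4043e-5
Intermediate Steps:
r(D, K) = 11 (r(D, K) = -2 + (8 - 1*(-5)) = -2 + (8 + 5) = -2 + 13 = 11)
G = 1/214 (G = 1/(203 + 11) = 1/214 ≈ 0.0046729)
Z(y) = 2*y*(-97 + y) (Z(y) = (2*y)*(-97 + y) = 2*y*(-97 + y))
1/(Z(G) + 41593) = 1/(2*(1/214)*(-97 + 1/214) + 41593) = 1/(2*(1/214)*(-20757/214) + 41593) = 1/(-20757/22898 + 41593) = 1/(952375757/22898) = 22898/952375757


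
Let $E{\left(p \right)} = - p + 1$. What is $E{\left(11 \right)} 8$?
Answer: $-80$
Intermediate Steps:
$E{\left(p \right)} = 1 - p$
$E{\left(11 \right)} 8 = \left(1 - 11\right) 8 = \left(-10\right) 8 = -80$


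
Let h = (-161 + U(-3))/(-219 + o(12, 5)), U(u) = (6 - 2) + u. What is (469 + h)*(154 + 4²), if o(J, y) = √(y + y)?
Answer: 3829090030/47951 + 27200*√10/47951 ≈ 79856.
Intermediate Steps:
U(u) = 4 + u
o(J, y) = √2*√y (o(J, y) = √(2*y) = √2*√y)
h = -160/(-219 + √10) (h = (-161 + (4 - 3))/(-219 + √2*√5) = (-161 + 1)/(-219 + √10) = -160/(-219 + √10) ≈ 0.74130)
(469 + h)*(154 + 4²) = (469 + (35040/47951 + 160*√10/47951))*(154 + 4²) = (22524059/47951 + 160*√10/47951)*(154 + 16) = (22524059/47951 + 160*√10/47951)*170 = 3829090030/47951 + 27200*√10/47951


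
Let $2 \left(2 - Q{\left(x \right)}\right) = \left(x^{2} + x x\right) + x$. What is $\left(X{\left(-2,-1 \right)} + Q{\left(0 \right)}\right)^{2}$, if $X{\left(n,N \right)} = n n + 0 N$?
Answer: $36$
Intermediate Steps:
$X{\left(n,N \right)} = n^{2}$ ($X{\left(n,N \right)} = n^{2} + 0 = n^{2}$)
$Q{\left(x \right)} = 2 - x^{2} - \frac{x}{2}$ ($Q{\left(x \right)} = 2 - \frac{\left(x^{2} + x x\right) + x}{2} = 2 - \frac{\left(x^{2} + x^{2}\right) + x}{2} = 2 - \frac{2 x^{2} + x}{2} = 2 - \frac{x + 2 x^{2}}{2} = 2 - \left(x^{2} + \frac{x}{2}\right) = 2 - x^{2} - \frac{x}{2}$)
$\left(X{\left(-2,-1 \right)} + Q{\left(0 \right)}\right)^{2} = \left(\left(-2\right)^{2} - -2\right)^{2} = \left(4 + \left(2 - 0 + 0\right)\right)^{2} = \left(4 + \left(2 + 0 + 0\right)\right)^{2} = \left(4 + 2\right)^{2} = 6^{2} = 36$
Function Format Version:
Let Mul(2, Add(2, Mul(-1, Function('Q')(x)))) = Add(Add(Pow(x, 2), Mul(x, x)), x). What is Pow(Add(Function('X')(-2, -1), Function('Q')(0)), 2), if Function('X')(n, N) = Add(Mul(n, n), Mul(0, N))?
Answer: 36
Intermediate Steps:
Function('X')(n, N) = Pow(n, 2) (Function('X')(n, N) = Add(Pow(n, 2), 0) = Pow(n, 2))
Function('Q')(x) = Add(2, Mul(-1, Pow(x, 2)), Mul(Rational(-1, 2), x)) (Function('Q')(x) = Add(2, Mul(Rational(-1, 2), Add(Add(Pow(x, 2), Mul(x, x)), x))) = Add(2, Mul(Rational(-1, 2), Add(Add(Pow(x, 2), Pow(x, 2)), x))) = Add(2, Mul(Rational(-1, 2), Add(Mul(2, Pow(x, 2)), x))) = Add(2, Mul(Rational(-1, 2), Add(x, Mul(2, Pow(x, 2))))) = Add(2, Add(Mul(-1, Pow(x, 2)), Mul(Rational(-1, 2), x))) = Add(2, Mul(-1, Pow(x, 2)), Mul(Rational(-1, 2), x)))
Pow(Add(Function('X')(-2, -1), Function('Q')(0)), 2) = Pow(Add(Pow(-2, 2), Add(2, Mul(-1, Pow(0, 2)), Mul(Rational(-1, 2), 0))), 2) = Pow(Add(4, Add(2, Mul(-1, 0), 0)), 2) = Pow(Add(4, Add(2, 0, 0)), 2) = Pow(Add(4, 2), 2) = Pow(6, 2) = 36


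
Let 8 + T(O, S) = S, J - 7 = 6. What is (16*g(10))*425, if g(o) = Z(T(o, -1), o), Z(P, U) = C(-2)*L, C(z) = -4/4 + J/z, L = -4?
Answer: 204000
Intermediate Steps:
J = 13 (J = 7 + 6 = 13)
C(z) = -1 + 13/z (C(z) = -4/4 + 13/z = -4*1/4 + 13/z = -1 + 13/z)
T(O, S) = -8 + S
Z(P, U) = 30 (Z(P, U) = ((13 - 1*(-2))/(-2))*(-4) = -(13 + 2)/2*(-4) = -1/2*15*(-4) = -15/2*(-4) = 30)
g(o) = 30
(16*g(10))*425 = (16*30)*425 = 480*425 = 204000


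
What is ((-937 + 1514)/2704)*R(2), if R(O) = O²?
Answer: 577/676 ≈ 0.85355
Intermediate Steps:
((-937 + 1514)/2704)*R(2) = ((-937 + 1514)/2704)*2² = (577*(1/2704))*4 = (577/2704)*4 = 577/676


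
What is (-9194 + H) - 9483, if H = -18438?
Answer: -37115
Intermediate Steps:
(-9194 + H) - 9483 = (-9194 - 18438) - 9483 = -27632 - 9483 = -37115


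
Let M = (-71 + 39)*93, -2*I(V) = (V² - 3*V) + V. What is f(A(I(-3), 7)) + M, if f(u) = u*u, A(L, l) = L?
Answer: -11679/4 ≈ -2919.8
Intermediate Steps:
I(V) = V - V²/2 (I(V) = -((V² - 3*V) + V)/2 = -(V² - 2*V)/2 = V - V²/2)
f(u) = u²
M = -2976 (M = -32*93 = -2976)
f(A(I(-3), 7)) + M = ((½)*(-3)*(2 - 1*(-3)))² - 2976 = ((½)*(-3)*(2 + 3))² - 2976 = ((½)*(-3)*5)² - 2976 = (-15/2)² - 2976 = 225/4 - 2976 = -11679/4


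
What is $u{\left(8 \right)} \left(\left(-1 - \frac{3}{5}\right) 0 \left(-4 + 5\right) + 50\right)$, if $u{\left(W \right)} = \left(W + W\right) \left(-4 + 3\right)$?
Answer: $-800$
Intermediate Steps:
$u{\left(W \right)} = - 2 W$ ($u{\left(W \right)} = 2 W \left(-1\right) = - 2 W$)
$u{\left(8 \right)} \left(\left(-1 - \frac{3}{5}\right) 0 \left(-4 + 5\right) + 50\right) = \left(-2\right) 8 \left(\left(-1 - \frac{3}{5}\right) 0 \left(-4 + 5\right) + 50\right) = - 16 \left(\left(-1 - \frac{3}{5}\right) 0 \cdot 1 + 50\right) = - 16 \left(\left(- \frac{8}{5}\right) 0 \cdot 1 + 50\right) = - 16 \left(0 \cdot 1 + 50\right) = - 16 \left(0 + 50\right) = \left(-16\right) 50 = -800$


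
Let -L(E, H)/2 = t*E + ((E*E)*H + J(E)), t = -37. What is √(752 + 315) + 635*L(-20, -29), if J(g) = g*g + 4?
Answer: 13279120 + √1067 ≈ 1.3279e+7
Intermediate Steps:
J(g) = 4 + g² (J(g) = g² + 4 = 4 + g²)
L(E, H) = -8 - 2*E² + 74*E - 2*H*E² (L(E, H) = -2*(-37*E + ((E*E)*H + (4 + E²))) = -2*(-37*E + (E²*H + (4 + E²))) = -2*(-37*E + (H*E² + (4 + E²))) = -2*(-37*E + (4 + E² + H*E²)) = -2*(4 + E² - 37*E + H*E²) = -8 - 2*E² + 74*E - 2*H*E²)
√(752 + 315) + 635*L(-20, -29) = √(752 + 315) + 635*(-8 - 2*(-20)² + 74*(-20) - 2*(-29)*(-20)²) = √1067 + 635*(-8 - 2*400 - 1480 - 2*(-29)*400) = √1067 + 635*(-8 - 800 - 1480 + 23200) = √1067 + 635*20912 = √1067 + 13279120 = 13279120 + √1067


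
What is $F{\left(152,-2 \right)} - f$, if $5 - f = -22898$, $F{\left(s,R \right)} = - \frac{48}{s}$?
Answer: $- \frac{435163}{19} \approx -22903.0$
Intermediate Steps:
$f = 22903$ ($f = 5 - -22898 = 5 + 22898 = 22903$)
$F{\left(152,-2 \right)} - f = - \frac{48}{152} - 22903 = \left(-48\right) \frac{1}{152} - 22903 = - \frac{6}{19} - 22903 = - \frac{435163}{19}$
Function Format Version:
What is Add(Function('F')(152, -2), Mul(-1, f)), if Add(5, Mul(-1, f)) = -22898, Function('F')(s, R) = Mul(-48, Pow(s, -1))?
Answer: Rational(-435163, 19) ≈ -22903.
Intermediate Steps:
f = 22903 (f = Add(5, Mul(-1, -22898)) = Add(5, 22898) = 22903)
Add(Function('F')(152, -2), Mul(-1, f)) = Add(Mul(-48, Pow(152, -1)), Mul(-1, 22903)) = Add(Mul(-48, Rational(1, 152)), -22903) = Add(Rational(-6, 19), -22903) = Rational(-435163, 19)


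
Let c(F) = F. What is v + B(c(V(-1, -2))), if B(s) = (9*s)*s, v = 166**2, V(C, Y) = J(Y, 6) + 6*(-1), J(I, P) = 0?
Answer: 27880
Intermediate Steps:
V(C, Y) = -6 (V(C, Y) = 0 + 6*(-1) = 0 - 6 = -6)
v = 27556
B(s) = 9*s**2
v + B(c(V(-1, -2))) = 27556 + 9*(-6)**2 = 27556 + 9*36 = 27556 + 324 = 27880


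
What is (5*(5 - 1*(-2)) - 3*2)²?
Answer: 841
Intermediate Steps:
(5*(5 - 1*(-2)) - 3*2)² = (5*(5 + 2) - 6)² = (5*7 - 6)² = (35 - 6)² = 29² = 841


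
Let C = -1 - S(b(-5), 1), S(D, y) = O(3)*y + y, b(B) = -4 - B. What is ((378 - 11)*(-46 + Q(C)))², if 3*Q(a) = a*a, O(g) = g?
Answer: 1719843841/9 ≈ 1.9109e+8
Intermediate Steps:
S(D, y) = 4*y (S(D, y) = 3*y + y = 4*y)
C = -5 (C = -1 - 4 = -5)
Q(a) = a²/3 (Q(a) = (a*a)/3 = a²/3)
((378 - 11)*(-46 + Q(C)))² = ((378 - 11)*(-46 + (⅓)*(-5)²))² = (367*(-46 + (⅓)*25))² = (367*(-46 + 25/3))² = (367*(-113/3))² = (-41471/3)² = 1719843841/9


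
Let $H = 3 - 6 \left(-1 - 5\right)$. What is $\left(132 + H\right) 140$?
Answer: $23940$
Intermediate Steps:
$H = 39$ ($H = 3 - -36 = 3 + 36 = 39$)
$\left(132 + H\right) 140 = \left(132 + 39\right) 140 = 171 \cdot 140 = 23940$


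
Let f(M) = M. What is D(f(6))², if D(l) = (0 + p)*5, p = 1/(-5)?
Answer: 1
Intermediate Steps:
p = -⅕ (p = 1*(-⅕) = -⅕ ≈ -0.20000)
D(l) = -1 (D(l) = (0 - ⅕)*5 = -⅕*5 = -1)
D(f(6))² = (-1)² = 1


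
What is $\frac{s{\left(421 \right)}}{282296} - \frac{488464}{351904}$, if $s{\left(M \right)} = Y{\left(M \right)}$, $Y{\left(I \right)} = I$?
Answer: $- \frac{614925365}{443487016} \approx -1.3866$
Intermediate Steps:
$s{\left(M \right)} = M$
$\frac{s{\left(421 \right)}}{282296} - \frac{488464}{351904} = \frac{421}{282296} - \frac{488464}{351904} = 421 \cdot \frac{1}{282296} - \frac{30529}{21994} = \frac{421}{282296} - \frac{30529}{21994} = - \frac{614925365}{443487016}$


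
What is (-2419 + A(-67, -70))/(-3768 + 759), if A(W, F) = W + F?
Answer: 852/1003 ≈ 0.84945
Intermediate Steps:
A(W, F) = F + W
(-2419 + A(-67, -70))/(-3768 + 759) = (-2419 + (-70 - 67))/(-3768 + 759) = (-2419 - 137)/(-3009) = -2556*(-1/3009) = 852/1003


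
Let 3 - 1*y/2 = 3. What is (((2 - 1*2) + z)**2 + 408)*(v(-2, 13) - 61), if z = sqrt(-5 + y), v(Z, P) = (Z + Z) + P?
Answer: -20956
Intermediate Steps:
y = 0 (y = 6 - 2*3 = 6 - 6 = 0)
v(Z, P) = P + 2*Z (v(Z, P) = 2*Z + P = P + 2*Z)
z = I*sqrt(5) (z = sqrt(-5 + 0) = sqrt(-5) = I*sqrt(5) ≈ 2.2361*I)
(((2 - 1*2) + z)**2 + 408)*(v(-2, 13) - 61) = (((2 - 1*2) + I*sqrt(5))**2 + 408)*((13 + 2*(-2)) - 61) = (((2 - 2) + I*sqrt(5))**2 + 408)*((13 - 4) - 61) = ((0 + I*sqrt(5))**2 + 408)*(9 - 61) = ((I*sqrt(5))**2 + 408)*(-52) = (-5 + 408)*(-52) = 403*(-52) = -20956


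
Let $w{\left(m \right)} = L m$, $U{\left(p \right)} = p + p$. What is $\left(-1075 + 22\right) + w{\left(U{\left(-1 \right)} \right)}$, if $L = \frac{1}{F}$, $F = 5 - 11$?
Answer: $- \frac{3158}{3} \approx -1052.7$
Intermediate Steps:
$U{\left(p \right)} = 2 p$
$F = -6$ ($F = 5 - 11 = -6$)
$L = - \frac{1}{6}$ ($L = \frac{1}{-6} = - \frac{1}{6} \approx -0.16667$)
$w{\left(m \right)} = - \frac{m}{6}$
$\left(-1075 + 22\right) + w{\left(U{\left(-1 \right)} \right)} = \left(-1075 + 22\right) - \frac{2 \left(-1\right)}{6} = -1053 - - \frac{1}{3} = -1053 + \frac{1}{3} = - \frac{3158}{3}$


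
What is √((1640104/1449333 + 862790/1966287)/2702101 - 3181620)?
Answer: I*√5668214486147890367455206510015002/42208409157489 ≈ 1783.7*I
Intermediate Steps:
√((1640104/1449333 + 862790/1966287)/2702101 - 3181620) = √((1640104*(1/1449333) + 862790*(1/1966287))*(1/2702101) - 3181620) = √((1640104/1449333 + 862790/1966287)*(1/2702101) - 3181620) = √((51441209114/32756375133)*(1/2702101) - 3181620) = √(51441209114/88511034003254433 - 3181620) = √(-281608476005382927912346/88511034003254433) = I*√5668214486147890367455206510015002/42208409157489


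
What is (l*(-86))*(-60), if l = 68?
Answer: 350880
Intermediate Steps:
(l*(-86))*(-60) = (68*(-86))*(-60) = -5848*(-60) = 350880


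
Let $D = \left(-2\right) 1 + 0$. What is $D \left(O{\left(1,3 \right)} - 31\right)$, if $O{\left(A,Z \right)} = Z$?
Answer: $56$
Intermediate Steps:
$D = -2$ ($D = -2 + 0 = -2$)
$D \left(O{\left(1,3 \right)} - 31\right) = - 2 \left(3 - 31\right) = \left(-2\right) \left(-28\right) = 56$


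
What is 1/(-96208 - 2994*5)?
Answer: -1/111178 ≈ -8.9946e-6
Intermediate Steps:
1/(-96208 - 2994*5) = 1/(-96208 - 14970) = 1/(-111178) = -1/111178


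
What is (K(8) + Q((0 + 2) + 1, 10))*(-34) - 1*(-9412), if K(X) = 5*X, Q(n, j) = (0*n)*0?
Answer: 8052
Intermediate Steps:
Q(n, j) = 0 (Q(n, j) = 0*0 = 0)
(K(8) + Q((0 + 2) + 1, 10))*(-34) - 1*(-9412) = (5*8 + 0)*(-34) - 1*(-9412) = (40 + 0)*(-34) + 9412 = 40*(-34) + 9412 = -1360 + 9412 = 8052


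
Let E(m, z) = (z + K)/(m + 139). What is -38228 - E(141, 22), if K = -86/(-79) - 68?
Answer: -211399953/5530 ≈ -38228.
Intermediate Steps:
K = -5286/79 (K = -86*(-1/79) - 68 = 86/79 - 68 = -5286/79 ≈ -66.911)
E(m, z) = (-5286/79 + z)/(139 + m) (E(m, z) = (z - 5286/79)/(m + 139) = (-5286/79 + z)/(139 + m))
-38228 - E(141, 22) = -38228 - (-5286/79 + 22)/(139 + 141) = -38228 - (-3548)/(280*79) = -38228 - 1*(-887/5530) = -38228 + 887/5530 = -211399953/5530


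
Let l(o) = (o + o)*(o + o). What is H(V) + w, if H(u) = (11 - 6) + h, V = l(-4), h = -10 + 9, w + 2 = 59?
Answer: 61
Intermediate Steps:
w = 57 (w = -2 + 59 = 57)
h = -1
l(o) = 4*o² (l(o) = (2*o)*(2*o) = 4*o²)
V = 64 (V = 4*(-4)² = 4*16 = 64)
H(u) = 4 (H(u) = (11 - 6) - 1 = 5 - 1 = 4)
H(V) + w = 4 + 57 = 61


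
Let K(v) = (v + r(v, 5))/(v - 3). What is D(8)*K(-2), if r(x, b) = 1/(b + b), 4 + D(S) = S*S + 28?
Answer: 836/25 ≈ 33.440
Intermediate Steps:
D(S) = 24 + S² (D(S) = -4 + (S*S + 28) = -4 + (S² + 28) = -4 + (28 + S²) = 24 + S²)
r(x, b) = 1/(2*b)
K(v) = (⅒ + v)/(-3 + v) (K(v) = (v + (½)/5)/(v - 3) = (v + (½)*(⅕))/(-3 + v) = (v + ⅒)/(-3 + v) = (⅒ + v)/(-3 + v))
D(8)*K(-2) = (24 + 8²)*((⅒ - 2)/(-3 - 2)) = (24 + 64)*(-19/10/(-5)) = 88*(-⅕*(-19/10)) = 88*(19/50) = 836/25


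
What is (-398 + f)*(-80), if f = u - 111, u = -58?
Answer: 45360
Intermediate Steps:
f = -169 (f = -58 - 111 = -169)
(-398 + f)*(-80) = (-398 - 169)*(-80) = -567*(-80) = 45360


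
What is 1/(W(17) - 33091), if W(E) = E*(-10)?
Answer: -1/33261 ≈ -3.0065e-5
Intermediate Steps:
W(E) = -10*E
1/(W(17) - 33091) = 1/(-10*17 - 33091) = 1/(-170 - 33091) = 1/(-33261) = -1/33261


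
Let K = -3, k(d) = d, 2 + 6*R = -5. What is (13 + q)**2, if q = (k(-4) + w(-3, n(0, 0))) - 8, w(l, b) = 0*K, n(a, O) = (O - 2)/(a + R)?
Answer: 1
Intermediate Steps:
R = -7/6 (R = -1/3 + (1/6)*(-5) = -1/3 - 5/6 = -7/6 ≈ -1.1667)
n(a, O) = (-2 + O)/(-7/6 + a) (n(a, O) = (O - 2)/(a - 7/6) = (-2 + O)/(-7/6 + a))
w(l, b) = 0 (w(l, b) = 0*(-3) = 0)
q = -12 (q = (-4 + 0) - 8 = -4 - 8 = -12)
(13 + q)**2 = (13 - 12)**2 = 1**2 = 1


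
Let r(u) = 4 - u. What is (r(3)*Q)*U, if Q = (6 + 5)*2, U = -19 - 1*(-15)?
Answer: -88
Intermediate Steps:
U = -4 (U = -19 + 15 = -4)
Q = 22 (Q = 11*2 = 22)
(r(3)*Q)*U = ((4 - 1*3)*22)*(-4) = ((4 - 3)*22)*(-4) = (1*22)*(-4) = 22*(-4) = -88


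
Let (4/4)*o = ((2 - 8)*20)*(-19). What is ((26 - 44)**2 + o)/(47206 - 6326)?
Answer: 93/1460 ≈ 0.063699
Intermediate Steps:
o = 2280 (o = ((2 - 8)*20)*(-19) = -6*20*(-19) = -120*(-19) = 2280)
((26 - 44)**2 + o)/(47206 - 6326) = ((26 - 44)**2 + 2280)/(47206 - 6326) = ((-18)**2 + 2280)/40880 = (324 + 2280)*(1/40880) = 2604*(1/40880) = 93/1460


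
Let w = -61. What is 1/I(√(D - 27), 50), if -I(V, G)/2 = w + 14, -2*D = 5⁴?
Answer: 1/94 ≈ 0.010638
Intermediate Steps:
D = -625/2 (D = -½*5⁴ = -½*625 = -625/2 ≈ -312.50)
I(V, G) = 94 (I(V, G) = -2*(-61 + 14) = -2*(-47) = 94)
1/I(√(D - 27), 50) = 1/94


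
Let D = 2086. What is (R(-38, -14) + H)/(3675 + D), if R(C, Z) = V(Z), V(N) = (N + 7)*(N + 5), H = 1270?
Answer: 1333/5761 ≈ 0.23138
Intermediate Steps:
V(N) = (5 + N)*(7 + N) (V(N) = (7 + N)*(5 + N) = (5 + N)*(7 + N))
R(C, Z) = 35 + Z**2 + 12*Z
(R(-38, -14) + H)/(3675 + D) = ((35 + (-14)**2 + 12*(-14)) + 1270)/(3675 + 2086) = ((35 + 196 - 168) + 1270)/5761 = (63 + 1270)*(1/5761) = 1333*(1/5761) = 1333/5761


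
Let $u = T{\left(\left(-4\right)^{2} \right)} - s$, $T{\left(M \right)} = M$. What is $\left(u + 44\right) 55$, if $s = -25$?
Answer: $4675$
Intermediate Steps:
$u = 41$ ($u = \left(-4\right)^{2} - -25 = 16 + 25 = 41$)
$\left(u + 44\right) 55 = \left(41 + 44\right) 55 = 85 \cdot 55 = 4675$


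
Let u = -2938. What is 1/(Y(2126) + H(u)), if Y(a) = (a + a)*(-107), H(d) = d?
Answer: -1/457902 ≈ -2.1839e-6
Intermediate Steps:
Y(a) = -214*a (Y(a) = (2*a)*(-107) = -214*a)
1/(Y(2126) + H(u)) = 1/(-214*2126 - 2938) = 1/(-454964 - 2938) = 1/(-457902) = -1/457902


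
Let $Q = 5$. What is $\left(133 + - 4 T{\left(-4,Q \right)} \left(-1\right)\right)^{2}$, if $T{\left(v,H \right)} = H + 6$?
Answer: $31329$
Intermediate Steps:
$T{\left(v,H \right)} = 6 + H$
$\left(133 + - 4 T{\left(-4,Q \right)} \left(-1\right)\right)^{2} = \left(133 + - 4 \left(6 + 5\right) \left(-1\right)\right)^{2} = \left(133 + \left(-4\right) 11 \left(-1\right)\right)^{2} = \left(133 - -44\right)^{2} = \left(133 + 44\right)^{2} = 177^{2} = 31329$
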